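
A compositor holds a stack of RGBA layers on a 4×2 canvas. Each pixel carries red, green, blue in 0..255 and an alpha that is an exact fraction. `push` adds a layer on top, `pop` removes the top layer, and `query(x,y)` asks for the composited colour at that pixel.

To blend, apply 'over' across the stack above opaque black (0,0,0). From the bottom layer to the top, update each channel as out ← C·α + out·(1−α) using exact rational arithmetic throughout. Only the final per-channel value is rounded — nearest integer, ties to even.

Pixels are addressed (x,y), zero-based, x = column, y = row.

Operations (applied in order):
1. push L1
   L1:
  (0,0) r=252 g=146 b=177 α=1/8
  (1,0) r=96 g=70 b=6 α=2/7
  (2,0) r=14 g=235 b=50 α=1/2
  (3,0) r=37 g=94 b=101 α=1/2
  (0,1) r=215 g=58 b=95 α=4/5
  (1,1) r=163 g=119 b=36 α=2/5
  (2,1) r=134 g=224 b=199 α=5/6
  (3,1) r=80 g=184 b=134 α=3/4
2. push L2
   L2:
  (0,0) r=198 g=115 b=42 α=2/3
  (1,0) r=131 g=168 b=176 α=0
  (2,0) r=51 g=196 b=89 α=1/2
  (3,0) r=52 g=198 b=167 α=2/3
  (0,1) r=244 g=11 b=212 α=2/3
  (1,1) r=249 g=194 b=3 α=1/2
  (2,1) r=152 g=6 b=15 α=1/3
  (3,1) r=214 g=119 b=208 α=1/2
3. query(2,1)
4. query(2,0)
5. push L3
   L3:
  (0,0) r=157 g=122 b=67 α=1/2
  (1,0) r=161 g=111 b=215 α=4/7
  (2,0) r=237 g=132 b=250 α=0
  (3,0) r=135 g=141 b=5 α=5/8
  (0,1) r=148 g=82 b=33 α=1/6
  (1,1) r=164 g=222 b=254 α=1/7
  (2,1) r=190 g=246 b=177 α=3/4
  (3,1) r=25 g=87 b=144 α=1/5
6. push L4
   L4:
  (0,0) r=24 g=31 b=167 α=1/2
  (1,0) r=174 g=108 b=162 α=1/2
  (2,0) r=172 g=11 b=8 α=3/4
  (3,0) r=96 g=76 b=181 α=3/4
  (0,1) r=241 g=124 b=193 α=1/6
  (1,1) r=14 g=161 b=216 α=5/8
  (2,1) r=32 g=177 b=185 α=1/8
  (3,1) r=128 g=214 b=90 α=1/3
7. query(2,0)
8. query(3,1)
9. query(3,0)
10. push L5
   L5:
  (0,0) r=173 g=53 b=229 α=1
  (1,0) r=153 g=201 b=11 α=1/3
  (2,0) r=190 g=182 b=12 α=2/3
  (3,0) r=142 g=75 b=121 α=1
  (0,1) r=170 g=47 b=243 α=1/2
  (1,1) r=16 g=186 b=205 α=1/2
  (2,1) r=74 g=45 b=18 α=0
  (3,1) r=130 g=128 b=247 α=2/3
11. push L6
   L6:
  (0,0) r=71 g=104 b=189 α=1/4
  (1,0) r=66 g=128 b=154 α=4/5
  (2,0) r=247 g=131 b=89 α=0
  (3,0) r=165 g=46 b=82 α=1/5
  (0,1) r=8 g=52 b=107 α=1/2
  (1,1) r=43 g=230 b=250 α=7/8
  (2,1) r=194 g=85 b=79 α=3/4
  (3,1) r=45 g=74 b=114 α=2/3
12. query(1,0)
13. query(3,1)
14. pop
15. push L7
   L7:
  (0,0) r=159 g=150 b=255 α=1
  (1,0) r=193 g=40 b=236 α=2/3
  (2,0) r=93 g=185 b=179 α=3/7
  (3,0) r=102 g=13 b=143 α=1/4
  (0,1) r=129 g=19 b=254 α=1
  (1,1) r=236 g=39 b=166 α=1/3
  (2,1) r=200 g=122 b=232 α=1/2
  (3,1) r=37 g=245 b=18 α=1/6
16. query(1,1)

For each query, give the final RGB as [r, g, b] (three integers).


at x=2,y=1 over L1,L2:
L1 α=5/6: [335/3, 560/3, 995/6]
L2 α=1/3: [1126/9, 1138/9, 1040/9]
rounded: [125, 126, 116]

(2,0) stack=L1,L2; from [0,0,0]:
+L1 (α=1/2) → [7, 235/2, 25]
+L2 (α=1/2) → [29, 627/4, 57]
= [29, 157, 57]

at x=2,y=0 over L1,L2,L3,L4:
L1 α=1/2: [7, 235/2, 25]
L2 α=1/2: [29, 627/4, 57]
L3 α=0: [29, 627/4, 57]
L4 α=3/4: [545/4, 759/16, 81/4]
rounded: [136, 47, 20]

(3,1) stack=L1,L2,L3,L4; from [0,0,0]:
L1 α=3/4: [60, 138, 201/2]
L2 α=1/2: [137, 257/2, 617/4]
L3 α=1/5: [573/5, 601/5, 761/5]
L4 α=1/3: [1786/15, 2272/15, 1972/15]
rounded: [119, 151, 131]

(3,0) stack=L1,L2,L3,L4; from [0,0,0]:
L1 α=1/2: [37/2, 47, 101/2]
L2 α=2/3: [245/6, 443/3, 769/6]
L3 α=5/8: [1595/16, 287/2, 819/16]
L4 α=3/4: [6203/64, 743/8, 9507/64]
rounded: [97, 93, 149]

query (1,0) [L1,L2,L3,L4,L5,L6] — begin 0,0,0
after L1 α=2/7: [192/7, 20, 12/7]
after L2 α=0: [192/7, 20, 12/7]
after L3 α=4/7: [5084/49, 72, 6056/49]
after L4 α=1/2: [6805/49, 90, 6997/49]
after L5 α=1/3: [21107/147, 127, 14533/147]
after L6 α=4/5: [11983/147, 639/5, 21017/147]
→ [82, 128, 143]

query (3,1) [L1,L2,L3,L4,L5,L6] — begin 0,0,0
+L1 (α=3/4) → [60, 138, 201/2]
+L2 (α=1/2) → [137, 257/2, 617/4]
+L3 (α=1/5) → [573/5, 601/5, 761/5]
+L4 (α=1/3) → [1786/15, 2272/15, 1972/15]
+L5 (α=2/3) → [5686/45, 6112/45, 9382/45]
+L6 (α=2/3) → [9736/135, 12772/135, 19642/135]
rounded: [72, 95, 145]

at x=1,y=1 over L1,L2,L3,L4,L5,L7:
+L1 (α=2/5) → [326/5, 238/5, 72/5]
+L2 (α=1/2) → [1571/10, 604/5, 87/10]
+L3 (α=1/7) → [5533/35, 4734/35, 1531/35]
+L4 (α=5/8) → [19049/280, 42377/280, 42393/280]
+L5 (α=1/2) → [23529/560, 94457/560, 99793/560]
+L7 (α=1/3) → [89609/840, 105377/840, 146273/840]
= [107, 125, 174]


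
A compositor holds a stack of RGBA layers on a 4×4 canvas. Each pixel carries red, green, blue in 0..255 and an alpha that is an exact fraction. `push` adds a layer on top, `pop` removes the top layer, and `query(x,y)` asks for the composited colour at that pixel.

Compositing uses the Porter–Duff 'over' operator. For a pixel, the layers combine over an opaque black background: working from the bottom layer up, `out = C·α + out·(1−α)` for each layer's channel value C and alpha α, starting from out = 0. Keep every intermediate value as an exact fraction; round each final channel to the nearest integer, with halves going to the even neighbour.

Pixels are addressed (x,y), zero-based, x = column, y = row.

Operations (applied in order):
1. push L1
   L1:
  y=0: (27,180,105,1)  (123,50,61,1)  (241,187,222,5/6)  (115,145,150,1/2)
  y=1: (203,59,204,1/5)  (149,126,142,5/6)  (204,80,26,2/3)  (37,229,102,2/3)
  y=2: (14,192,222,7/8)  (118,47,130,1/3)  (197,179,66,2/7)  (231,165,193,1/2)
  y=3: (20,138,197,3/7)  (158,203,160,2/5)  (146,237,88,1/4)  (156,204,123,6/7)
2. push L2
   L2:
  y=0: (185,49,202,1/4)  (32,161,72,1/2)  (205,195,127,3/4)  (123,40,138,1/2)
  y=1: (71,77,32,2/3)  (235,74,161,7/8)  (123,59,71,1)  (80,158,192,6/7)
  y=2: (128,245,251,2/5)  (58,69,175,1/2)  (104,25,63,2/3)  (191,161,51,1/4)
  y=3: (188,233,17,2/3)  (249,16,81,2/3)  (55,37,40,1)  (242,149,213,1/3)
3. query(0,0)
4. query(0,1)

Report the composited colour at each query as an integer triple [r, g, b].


at x=0,y=0 over L1,L2:
after L1 α=1: [27, 180, 105]
after L2 α=1/4: [133/2, 589/4, 517/4]
rounded: [66, 147, 129]

(0,1) stack=L1,L2; from [0,0,0]:
L1 α=1/5: [203/5, 59/5, 204/5]
L2 α=2/3: [913/15, 829/15, 524/15]
= [61, 55, 35]


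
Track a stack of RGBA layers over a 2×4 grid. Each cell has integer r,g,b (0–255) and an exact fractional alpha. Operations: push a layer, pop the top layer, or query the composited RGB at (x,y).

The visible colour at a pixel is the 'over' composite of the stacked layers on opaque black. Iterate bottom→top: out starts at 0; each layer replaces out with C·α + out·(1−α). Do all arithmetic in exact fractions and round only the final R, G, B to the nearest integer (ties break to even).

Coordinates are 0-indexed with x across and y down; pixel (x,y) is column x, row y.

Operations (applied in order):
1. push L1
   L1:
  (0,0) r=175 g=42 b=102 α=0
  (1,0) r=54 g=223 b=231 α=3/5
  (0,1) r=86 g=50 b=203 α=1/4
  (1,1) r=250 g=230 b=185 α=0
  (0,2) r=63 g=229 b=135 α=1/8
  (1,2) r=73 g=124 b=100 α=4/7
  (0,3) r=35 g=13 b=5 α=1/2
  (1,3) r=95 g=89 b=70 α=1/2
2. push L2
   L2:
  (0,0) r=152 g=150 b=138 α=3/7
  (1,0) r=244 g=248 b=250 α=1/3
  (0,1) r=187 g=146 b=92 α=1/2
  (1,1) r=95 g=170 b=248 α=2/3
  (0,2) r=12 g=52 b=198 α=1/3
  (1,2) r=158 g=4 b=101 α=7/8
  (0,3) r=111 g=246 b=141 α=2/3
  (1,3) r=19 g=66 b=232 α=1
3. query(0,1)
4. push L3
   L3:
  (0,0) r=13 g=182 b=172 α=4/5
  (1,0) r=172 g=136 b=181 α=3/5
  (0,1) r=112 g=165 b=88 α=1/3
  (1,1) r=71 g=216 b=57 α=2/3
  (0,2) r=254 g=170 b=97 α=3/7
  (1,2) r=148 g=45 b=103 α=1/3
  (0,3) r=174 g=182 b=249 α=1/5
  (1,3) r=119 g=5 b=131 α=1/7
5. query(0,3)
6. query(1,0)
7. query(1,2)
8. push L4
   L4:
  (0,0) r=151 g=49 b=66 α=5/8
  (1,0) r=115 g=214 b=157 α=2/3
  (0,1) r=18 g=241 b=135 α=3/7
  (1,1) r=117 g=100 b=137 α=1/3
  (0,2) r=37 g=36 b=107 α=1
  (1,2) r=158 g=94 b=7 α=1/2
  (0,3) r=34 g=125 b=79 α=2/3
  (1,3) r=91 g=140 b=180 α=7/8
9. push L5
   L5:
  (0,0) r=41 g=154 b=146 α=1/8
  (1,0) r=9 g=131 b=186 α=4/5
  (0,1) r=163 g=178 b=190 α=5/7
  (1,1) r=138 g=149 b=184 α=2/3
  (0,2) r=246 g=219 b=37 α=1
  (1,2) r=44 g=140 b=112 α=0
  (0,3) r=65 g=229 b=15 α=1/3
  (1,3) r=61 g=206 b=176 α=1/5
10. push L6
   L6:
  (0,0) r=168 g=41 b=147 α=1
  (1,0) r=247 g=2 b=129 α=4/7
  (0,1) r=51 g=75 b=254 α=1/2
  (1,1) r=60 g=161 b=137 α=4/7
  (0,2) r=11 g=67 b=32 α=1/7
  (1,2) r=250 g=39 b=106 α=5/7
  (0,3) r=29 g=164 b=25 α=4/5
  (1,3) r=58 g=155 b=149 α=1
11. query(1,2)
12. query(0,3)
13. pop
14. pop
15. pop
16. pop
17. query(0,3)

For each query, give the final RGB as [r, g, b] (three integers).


at x=0,y=1 over L1,L2:
after L1 α=1/4: [43/2, 25/2, 203/4]
after L2 α=1/2: [417/4, 317/4, 571/8]
→ [104, 79, 71]

at x=0,y=3 over L1,L2,L3:
L1 α=1/2: [35/2, 13/2, 5/2]
L2 α=2/3: [479/6, 997/6, 569/6]
L3 α=1/5: [296/3, 508/3, 377/3]
= [99, 169, 126]

(1,0) stack=L1,L2,L3; from [0,0,0]:
+L1 (α=3/5) → [162/5, 669/5, 693/5]
+L2 (α=1/3) → [1544/15, 2578/15, 2636/15]
+L3 (α=3/5) → [10828/75, 11276/75, 13417/75]
rounded: [144, 150, 179]

query (1,2) [L1,L2,L3] — begin 0,0,0
L1 α=4/7: [292/7, 496/7, 400/7]
L2 α=7/8: [4017/28, 173/14, 5349/56]
L3 α=1/3: [6089/42, 488/21, 8233/84]
→ [145, 23, 98]

at x=1,y=2 over L1,L2,L3,L4,L5,L6:
after L1 α=4/7: [292/7, 496/7, 400/7]
after L2 α=7/8: [4017/28, 173/14, 5349/56]
after L3 α=1/3: [6089/42, 488/21, 8233/84]
after L4 α=1/2: [12725/84, 1231/21, 8821/168]
after L5 α=0: [12725/84, 1231/21, 8821/168]
after L6 α=5/7: [65225/294, 6557/147, 53341/588]
rounded: [222, 45, 91]

(0,3) stack=L1,L2,L3,L4,L5,L6; from [0,0,0]:
+L1 (α=1/2) → [35/2, 13/2, 5/2]
+L2 (α=2/3) → [479/6, 997/6, 569/6]
+L3 (α=1/5) → [296/3, 508/3, 377/3]
+L4 (α=2/3) → [500/9, 1258/9, 851/9]
+L5 (α=1/3) → [1585/27, 4577/27, 1837/27]
+L6 (α=4/5) → [4717/135, 22289/135, 4537/135]
= [35, 165, 34]

(0,3) stack=L1,L2; from [0,0,0]:
after L1 α=1/2: [35/2, 13/2, 5/2]
after L2 α=2/3: [479/6, 997/6, 569/6]
→ [80, 166, 95]


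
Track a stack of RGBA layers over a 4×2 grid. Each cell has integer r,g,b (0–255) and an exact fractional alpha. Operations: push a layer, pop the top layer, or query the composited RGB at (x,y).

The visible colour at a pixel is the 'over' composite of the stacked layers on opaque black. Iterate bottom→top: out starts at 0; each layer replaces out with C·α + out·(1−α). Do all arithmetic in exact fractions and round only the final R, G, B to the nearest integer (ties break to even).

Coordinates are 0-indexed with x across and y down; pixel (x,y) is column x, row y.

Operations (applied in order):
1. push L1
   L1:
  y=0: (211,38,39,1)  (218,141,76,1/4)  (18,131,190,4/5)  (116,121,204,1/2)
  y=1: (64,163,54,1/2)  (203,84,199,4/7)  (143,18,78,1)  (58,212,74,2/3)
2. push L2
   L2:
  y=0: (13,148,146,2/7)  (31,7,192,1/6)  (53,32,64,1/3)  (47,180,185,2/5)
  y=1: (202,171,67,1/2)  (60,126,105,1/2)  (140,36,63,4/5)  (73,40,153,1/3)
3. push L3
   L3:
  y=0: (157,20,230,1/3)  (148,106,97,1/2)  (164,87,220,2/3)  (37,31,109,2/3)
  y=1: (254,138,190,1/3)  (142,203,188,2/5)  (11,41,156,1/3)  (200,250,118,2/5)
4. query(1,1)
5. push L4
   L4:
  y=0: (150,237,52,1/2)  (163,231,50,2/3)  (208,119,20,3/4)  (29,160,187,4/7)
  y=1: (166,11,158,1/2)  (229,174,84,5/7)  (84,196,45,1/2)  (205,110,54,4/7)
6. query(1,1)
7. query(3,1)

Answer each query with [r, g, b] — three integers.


query (1,1) [L1,L2,L3] — begin 0,0,0
+L1 (α=4/7) → [116, 48, 796/7]
+L2 (α=1/2) → [88, 87, 1531/14]
+L3 (α=2/5) → [548/5, 667/5, 9857/70]
= [110, 133, 141]

(1,1) stack=L1,L2,L3,L4; from [0,0,0]:
+L1 (α=4/7) → [116, 48, 796/7]
+L2 (α=1/2) → [88, 87, 1531/14]
+L3 (α=2/5) → [548/5, 667/5, 9857/70]
+L4 (α=5/7) → [6821/35, 812/5, 24557/245]
→ [195, 162, 100]

(3,1) stack=L1,L2,L3,L4; from [0,0,0]:
+L1 (α=2/3) → [116/3, 424/3, 148/3]
+L2 (α=1/3) → [451/9, 968/9, 755/9]
+L3 (α=2/5) → [1651/15, 2468/15, 1463/15]
+L4 (α=4/7) → [5751/35, 4668/35, 2543/35]
rounded: [164, 133, 73]


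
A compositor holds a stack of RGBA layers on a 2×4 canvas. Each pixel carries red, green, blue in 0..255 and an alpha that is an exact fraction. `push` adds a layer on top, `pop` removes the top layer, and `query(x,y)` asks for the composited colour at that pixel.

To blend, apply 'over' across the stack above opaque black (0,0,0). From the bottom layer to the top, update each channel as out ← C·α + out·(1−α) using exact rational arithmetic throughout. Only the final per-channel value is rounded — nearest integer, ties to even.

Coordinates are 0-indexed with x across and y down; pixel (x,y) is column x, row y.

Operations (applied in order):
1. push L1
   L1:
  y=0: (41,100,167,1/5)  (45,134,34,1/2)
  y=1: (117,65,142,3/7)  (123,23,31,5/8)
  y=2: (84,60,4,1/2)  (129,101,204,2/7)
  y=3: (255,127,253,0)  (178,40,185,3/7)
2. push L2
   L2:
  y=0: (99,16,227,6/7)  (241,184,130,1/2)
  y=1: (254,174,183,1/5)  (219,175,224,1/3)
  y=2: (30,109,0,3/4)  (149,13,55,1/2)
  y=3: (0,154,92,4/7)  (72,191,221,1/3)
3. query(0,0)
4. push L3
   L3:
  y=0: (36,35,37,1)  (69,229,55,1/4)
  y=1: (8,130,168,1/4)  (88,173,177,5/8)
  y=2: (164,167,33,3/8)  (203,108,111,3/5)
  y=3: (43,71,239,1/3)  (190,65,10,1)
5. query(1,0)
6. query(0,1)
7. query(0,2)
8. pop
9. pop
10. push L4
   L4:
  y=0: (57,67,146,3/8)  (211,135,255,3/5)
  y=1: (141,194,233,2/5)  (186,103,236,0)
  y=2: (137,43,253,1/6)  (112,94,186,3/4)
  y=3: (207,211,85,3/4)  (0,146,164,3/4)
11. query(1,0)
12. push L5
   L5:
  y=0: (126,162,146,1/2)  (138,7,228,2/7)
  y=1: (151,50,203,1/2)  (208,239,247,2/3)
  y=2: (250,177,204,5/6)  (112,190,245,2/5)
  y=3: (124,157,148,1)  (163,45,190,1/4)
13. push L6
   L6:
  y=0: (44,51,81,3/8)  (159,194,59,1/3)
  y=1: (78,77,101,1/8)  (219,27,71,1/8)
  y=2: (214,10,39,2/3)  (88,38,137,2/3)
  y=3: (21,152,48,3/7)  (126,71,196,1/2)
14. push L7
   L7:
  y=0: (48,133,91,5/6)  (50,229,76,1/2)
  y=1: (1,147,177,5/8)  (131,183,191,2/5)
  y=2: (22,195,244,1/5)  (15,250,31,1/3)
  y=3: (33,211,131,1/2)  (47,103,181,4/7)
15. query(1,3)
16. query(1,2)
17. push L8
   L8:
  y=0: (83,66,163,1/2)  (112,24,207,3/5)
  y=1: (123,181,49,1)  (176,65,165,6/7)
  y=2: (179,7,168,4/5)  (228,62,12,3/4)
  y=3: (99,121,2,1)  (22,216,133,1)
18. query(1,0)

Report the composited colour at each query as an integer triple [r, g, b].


(0,0) stack=L1,L2; from [0,0,0]:
+L1 (α=1/5) → [41/5, 20, 167/5]
+L2 (α=6/7) → [3011/35, 116/7, 6977/35]
rounded: [86, 17, 199]

query (1,0) [L1,L2,L3] — begin 0,0,0
+L1 (α=1/2) → [45/2, 67, 17]
+L2 (α=1/2) → [527/4, 251/2, 147/2]
+L3 (α=1/4) → [1857/16, 1211/8, 551/8]
= [116, 151, 69]

(0,1) stack=L1,L2,L3; from [0,0,0]:
L1 α=3/7: [351/7, 195/7, 426/7]
L2 α=1/5: [3182/35, 1998/35, 597/7]
L3 α=1/4: [4913/70, 2636/35, 2967/28]
= [70, 75, 106]

(0,2) stack=L1,L2,L3; from [0,0,0]:
after L1 α=1/2: [42, 30, 2]
after L2 α=3/4: [33, 357/4, 1/2]
after L3 α=3/8: [657/8, 3789/32, 203/16]
rounded: [82, 118, 13]

(1,0) stack=L1,L4; from [0,0,0]:
after L1 α=1/2: [45/2, 67, 17]
after L4 α=3/5: [678/5, 539/5, 799/5]
→ [136, 108, 160]

query (1,3) [L1,L4,L5,L6,L7] — begin 0,0,0
L1 α=3/7: [534/7, 120/7, 555/7]
L4 α=3/4: [267/14, 1593/14, 3999/28]
L5 α=1/4: [3083/56, 5409/56, 17317/112]
L6 α=1/2: [10139/112, 9385/112, 39269/224]
L7 α=4/7: [51473/784, 74299/784, 279983/1568]
rounded: [66, 95, 179]

at x=1,y=2 over L1,L4,L5,L6,L7:
L1 α=2/7: [258/7, 202/7, 408/7]
L4 α=3/4: [1305/14, 544/7, 2157/14]
L5 α=2/5: [7051/70, 4292/35, 13331/70]
L6 α=2/3: [6457/70, 6952/105, 10837/70]
L7 α=1/3: [6982/105, 40154/315, 3974/35]
= [66, 127, 114]

query (1,0) [L1,L4,L5,L6,L7,L8] — begin 0,0,0
after L1 α=1/2: [45/2, 67, 17]
after L4 α=3/5: [678/5, 539/5, 799/5]
after L5 α=2/7: [954/7, 79, 1255/7]
after L6 α=1/3: [1007/7, 352/3, 2923/21]
after L7 α=1/2: [1357/14, 1039/6, 4519/42]
after L8 α=3/5: [3709/35, 251/3, 3512/21]
rounded: [106, 84, 167]


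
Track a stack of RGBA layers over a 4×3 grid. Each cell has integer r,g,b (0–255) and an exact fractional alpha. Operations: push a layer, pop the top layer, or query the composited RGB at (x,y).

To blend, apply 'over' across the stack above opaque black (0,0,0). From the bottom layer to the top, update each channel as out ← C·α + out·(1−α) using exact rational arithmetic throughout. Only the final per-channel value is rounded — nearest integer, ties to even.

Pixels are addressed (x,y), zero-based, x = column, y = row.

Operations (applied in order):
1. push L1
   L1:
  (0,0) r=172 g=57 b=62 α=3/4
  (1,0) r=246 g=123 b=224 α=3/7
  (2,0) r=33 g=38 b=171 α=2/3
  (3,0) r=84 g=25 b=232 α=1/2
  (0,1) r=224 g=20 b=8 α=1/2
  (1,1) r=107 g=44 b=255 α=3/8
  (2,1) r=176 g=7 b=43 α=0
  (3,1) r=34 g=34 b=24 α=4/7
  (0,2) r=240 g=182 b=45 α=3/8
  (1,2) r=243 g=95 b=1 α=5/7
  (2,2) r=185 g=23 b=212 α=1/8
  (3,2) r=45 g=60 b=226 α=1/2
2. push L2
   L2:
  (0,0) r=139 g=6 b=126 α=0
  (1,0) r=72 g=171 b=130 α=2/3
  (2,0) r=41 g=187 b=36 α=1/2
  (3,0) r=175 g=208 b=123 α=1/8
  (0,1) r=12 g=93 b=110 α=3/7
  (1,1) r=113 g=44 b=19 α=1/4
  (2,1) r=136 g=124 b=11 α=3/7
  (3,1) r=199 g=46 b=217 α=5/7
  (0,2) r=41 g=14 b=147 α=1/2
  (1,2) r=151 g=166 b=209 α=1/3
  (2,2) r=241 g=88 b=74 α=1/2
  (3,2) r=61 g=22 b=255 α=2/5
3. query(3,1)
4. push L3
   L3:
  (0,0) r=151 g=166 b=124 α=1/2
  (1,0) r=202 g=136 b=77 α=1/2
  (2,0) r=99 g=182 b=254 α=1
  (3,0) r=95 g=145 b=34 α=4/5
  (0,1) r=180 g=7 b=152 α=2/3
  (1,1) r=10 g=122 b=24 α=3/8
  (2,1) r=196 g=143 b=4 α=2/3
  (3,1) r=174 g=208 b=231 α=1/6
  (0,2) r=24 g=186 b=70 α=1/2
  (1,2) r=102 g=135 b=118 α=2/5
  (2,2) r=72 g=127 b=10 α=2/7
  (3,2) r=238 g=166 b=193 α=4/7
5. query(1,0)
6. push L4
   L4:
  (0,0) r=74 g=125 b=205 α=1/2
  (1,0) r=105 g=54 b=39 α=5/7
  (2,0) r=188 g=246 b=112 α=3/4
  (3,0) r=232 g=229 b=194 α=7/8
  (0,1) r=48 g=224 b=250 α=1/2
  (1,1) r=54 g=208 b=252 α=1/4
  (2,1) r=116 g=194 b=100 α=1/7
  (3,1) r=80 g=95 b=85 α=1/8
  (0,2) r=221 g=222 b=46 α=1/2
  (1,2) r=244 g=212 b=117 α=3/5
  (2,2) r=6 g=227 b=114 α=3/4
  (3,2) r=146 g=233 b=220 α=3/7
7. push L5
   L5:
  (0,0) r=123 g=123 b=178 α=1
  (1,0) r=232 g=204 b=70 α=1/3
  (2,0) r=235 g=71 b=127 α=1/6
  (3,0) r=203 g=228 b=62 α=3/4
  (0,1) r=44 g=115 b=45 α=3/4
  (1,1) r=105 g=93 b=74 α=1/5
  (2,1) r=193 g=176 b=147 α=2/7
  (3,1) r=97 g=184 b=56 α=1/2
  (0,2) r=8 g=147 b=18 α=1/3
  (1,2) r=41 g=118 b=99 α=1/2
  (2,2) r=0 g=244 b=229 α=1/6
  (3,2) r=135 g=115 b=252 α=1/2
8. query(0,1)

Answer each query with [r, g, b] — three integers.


at x=3,y=1 over L1,L2:
after L1 α=4/7: [136/7, 136/7, 96/7]
after L2 α=5/7: [7237/49, 1882/49, 7787/49]
rounded: [148, 38, 159]

at x=1,y=0 over L1,L2,L3:
after L1 α=3/7: [738/7, 369/7, 96]
after L2 α=2/3: [582/7, 921/7, 356/3]
after L3 α=1/2: [998/7, 1873/14, 587/6]
= [143, 134, 98]

query (0,1) [L1,L2,L3,L4,L5] — begin 0,0,0
after L1 α=1/2: [112, 10, 4]
after L2 α=3/7: [484/7, 319/7, 346/7]
after L3 α=2/3: [3004/21, 139/7, 2474/21]
after L4 α=1/2: [2006/21, 1707/14, 3862/21]
after L5 α=3/4: [2389/42, 6537/56, 6697/84]
rounded: [57, 117, 80]


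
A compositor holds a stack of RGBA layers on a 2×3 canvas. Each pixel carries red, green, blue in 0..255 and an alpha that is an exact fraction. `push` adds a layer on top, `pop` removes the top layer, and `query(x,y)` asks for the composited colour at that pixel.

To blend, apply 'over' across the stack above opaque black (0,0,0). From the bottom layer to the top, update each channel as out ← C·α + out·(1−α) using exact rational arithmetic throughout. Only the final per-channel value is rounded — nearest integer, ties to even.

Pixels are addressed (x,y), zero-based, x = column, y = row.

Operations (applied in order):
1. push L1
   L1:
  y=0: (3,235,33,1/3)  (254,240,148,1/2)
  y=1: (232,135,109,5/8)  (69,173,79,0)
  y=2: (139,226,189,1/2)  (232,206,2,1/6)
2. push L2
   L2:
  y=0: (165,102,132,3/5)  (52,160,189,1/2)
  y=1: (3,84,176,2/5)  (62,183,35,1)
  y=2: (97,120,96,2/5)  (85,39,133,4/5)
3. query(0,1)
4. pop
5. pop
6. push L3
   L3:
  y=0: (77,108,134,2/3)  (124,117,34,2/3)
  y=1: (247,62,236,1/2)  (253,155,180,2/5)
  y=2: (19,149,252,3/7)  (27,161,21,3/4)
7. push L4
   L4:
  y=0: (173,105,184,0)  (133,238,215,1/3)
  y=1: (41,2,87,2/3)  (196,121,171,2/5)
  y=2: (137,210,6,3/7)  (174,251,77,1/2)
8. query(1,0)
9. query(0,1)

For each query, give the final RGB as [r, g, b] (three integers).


at x=0,y=1 over L1,L2:
L1 α=5/8: [145, 675/8, 545/8]
L2 α=2/5: [441/5, 3369/40, 4451/40]
→ [88, 84, 111]

(1,0) stack=L3,L4; from [0,0,0]:
+L3 (α=2/3) → [248/3, 78, 68/3]
+L4 (α=1/3) → [895/9, 394/3, 781/9]
= [99, 131, 87]

at x=0,y=1 over L3,L4:
after L3 α=1/2: [247/2, 31, 118]
after L4 α=2/3: [137/2, 35/3, 292/3]
rounded: [68, 12, 97]


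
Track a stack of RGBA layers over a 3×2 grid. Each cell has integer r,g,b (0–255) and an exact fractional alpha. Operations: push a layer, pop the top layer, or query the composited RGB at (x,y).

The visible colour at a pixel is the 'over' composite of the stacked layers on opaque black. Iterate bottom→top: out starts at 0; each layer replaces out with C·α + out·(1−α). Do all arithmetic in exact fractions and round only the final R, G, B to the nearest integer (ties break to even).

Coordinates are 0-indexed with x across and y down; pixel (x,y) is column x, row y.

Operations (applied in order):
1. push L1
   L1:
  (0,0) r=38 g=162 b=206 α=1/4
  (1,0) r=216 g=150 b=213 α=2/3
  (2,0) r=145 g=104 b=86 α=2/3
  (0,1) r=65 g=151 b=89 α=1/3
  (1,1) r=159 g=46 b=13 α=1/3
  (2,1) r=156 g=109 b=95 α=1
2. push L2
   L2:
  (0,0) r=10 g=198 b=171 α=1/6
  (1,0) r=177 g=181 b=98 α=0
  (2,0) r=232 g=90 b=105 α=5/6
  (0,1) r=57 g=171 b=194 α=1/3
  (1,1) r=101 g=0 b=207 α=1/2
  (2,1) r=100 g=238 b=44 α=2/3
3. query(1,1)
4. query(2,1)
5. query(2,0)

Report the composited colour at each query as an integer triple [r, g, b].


at x=1,y=1 over L1,L2:
after L1 α=1/3: [53, 46/3, 13/3]
after L2 α=1/2: [77, 23/3, 317/3]
rounded: [77, 8, 106]

(2,1) stack=L1,L2; from [0,0,0]:
+L1 (α=1) → [156, 109, 95]
+L2 (α=2/3) → [356/3, 195, 61]
→ [119, 195, 61]

query (2,0) [L1,L2] — begin 0,0,0
+L1 (α=2/3) → [290/3, 208/3, 172/3]
+L2 (α=5/6) → [1885/9, 779/9, 1747/18]
= [209, 87, 97]


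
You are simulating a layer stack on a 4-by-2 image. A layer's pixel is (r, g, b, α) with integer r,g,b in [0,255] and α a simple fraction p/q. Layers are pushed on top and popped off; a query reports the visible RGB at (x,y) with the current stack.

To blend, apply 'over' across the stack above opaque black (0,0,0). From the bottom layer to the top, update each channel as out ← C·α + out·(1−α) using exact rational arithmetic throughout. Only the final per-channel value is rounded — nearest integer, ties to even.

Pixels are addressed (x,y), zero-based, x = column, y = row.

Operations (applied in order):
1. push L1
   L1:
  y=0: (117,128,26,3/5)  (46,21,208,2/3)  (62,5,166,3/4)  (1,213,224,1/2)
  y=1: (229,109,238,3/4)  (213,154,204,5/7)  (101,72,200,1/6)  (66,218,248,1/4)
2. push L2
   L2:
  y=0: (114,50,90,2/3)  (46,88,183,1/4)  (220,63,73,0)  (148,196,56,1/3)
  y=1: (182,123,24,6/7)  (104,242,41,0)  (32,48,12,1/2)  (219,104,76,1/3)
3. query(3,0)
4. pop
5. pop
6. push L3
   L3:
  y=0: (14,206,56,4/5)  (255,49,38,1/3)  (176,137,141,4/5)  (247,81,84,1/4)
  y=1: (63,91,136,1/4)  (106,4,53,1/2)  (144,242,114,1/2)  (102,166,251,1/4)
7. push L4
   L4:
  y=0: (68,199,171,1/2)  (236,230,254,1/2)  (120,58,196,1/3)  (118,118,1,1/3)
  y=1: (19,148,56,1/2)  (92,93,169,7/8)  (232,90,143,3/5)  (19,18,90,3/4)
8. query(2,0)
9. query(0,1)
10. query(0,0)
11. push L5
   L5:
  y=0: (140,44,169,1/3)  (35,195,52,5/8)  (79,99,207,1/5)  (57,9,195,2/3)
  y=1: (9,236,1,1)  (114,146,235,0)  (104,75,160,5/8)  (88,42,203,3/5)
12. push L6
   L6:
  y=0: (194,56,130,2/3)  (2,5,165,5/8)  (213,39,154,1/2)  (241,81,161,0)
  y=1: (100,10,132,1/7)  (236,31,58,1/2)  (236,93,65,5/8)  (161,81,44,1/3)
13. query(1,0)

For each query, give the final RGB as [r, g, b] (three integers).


query (3,0) [L1,L2] — begin 0,0,0
+L1 (α=1/2) → [1/2, 213/2, 112]
+L2 (α=1/3) → [149/3, 409/3, 280/3]
rounded: [50, 136, 93]

query (2,0) [L3,L4] — begin 0,0,0
after L3 α=4/5: [704/5, 548/5, 564/5]
after L4 α=1/3: [2008/15, 462/5, 2108/15]
= [134, 92, 141]

at x=0,y=1 over L3,L4:
after L3 α=1/4: [63/4, 91/4, 34]
after L4 α=1/2: [139/8, 683/8, 45]
rounded: [17, 85, 45]

at x=0,y=0 over L3,L4:
+L3 (α=4/5) → [56/5, 824/5, 224/5]
+L4 (α=1/2) → [198/5, 1819/10, 1079/10]
→ [40, 182, 108]

(1,0) stack=L3,L4,L5,L6; from [0,0,0]:
after L3 α=1/3: [85, 49/3, 38/3]
after L4 α=1/2: [321/2, 739/6, 400/3]
after L5 α=5/8: [1313/16, 2689/16, 165/2]
after L6 α=5/8: [4099/128, 8467/128, 2145/16]
→ [32, 66, 134]


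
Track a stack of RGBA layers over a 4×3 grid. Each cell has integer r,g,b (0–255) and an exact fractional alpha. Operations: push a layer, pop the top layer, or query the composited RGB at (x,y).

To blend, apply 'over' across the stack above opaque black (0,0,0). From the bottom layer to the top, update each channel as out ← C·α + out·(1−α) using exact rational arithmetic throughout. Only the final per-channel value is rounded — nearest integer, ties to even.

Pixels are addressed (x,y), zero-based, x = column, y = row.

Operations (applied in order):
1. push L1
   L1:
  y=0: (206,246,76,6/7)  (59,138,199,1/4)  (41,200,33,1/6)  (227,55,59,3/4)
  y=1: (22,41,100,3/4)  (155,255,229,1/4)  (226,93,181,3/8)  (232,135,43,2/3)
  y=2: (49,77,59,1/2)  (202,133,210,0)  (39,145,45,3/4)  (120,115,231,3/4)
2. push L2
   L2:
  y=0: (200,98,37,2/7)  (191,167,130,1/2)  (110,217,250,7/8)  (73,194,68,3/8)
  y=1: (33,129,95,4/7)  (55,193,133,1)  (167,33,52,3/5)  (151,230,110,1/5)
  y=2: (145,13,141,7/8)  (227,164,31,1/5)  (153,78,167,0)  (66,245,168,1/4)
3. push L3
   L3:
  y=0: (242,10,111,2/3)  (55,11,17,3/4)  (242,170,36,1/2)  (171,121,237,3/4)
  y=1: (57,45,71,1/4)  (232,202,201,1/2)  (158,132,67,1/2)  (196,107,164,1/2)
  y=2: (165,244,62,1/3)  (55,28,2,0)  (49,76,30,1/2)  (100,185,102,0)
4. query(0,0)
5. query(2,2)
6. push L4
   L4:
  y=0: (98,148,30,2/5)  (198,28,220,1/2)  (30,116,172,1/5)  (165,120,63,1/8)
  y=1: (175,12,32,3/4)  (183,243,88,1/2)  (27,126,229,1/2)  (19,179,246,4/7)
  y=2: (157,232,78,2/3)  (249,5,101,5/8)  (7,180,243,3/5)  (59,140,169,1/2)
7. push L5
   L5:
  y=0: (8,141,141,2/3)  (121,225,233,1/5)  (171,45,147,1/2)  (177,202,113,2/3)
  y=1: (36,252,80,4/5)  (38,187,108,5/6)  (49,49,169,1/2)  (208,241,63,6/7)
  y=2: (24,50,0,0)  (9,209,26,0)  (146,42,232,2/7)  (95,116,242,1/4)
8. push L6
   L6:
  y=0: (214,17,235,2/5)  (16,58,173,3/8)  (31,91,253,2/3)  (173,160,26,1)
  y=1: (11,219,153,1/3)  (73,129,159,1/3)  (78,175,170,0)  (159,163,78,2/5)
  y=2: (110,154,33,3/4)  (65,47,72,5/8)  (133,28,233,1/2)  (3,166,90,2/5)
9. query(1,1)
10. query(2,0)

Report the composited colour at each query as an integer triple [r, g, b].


at x=0,y=0 over L1,L2,L3:
+L1 (α=6/7) → [1236/7, 1476/7, 456/7]
+L2 (α=2/7) → [8980/49, 8752/49, 2798/49]
+L3 (α=2/3) → [32696/147, 3244/49, 13676/147]
→ [222, 66, 93]

query (2,2) [L1,L2,L3] — begin 0,0,0
after L1 α=3/4: [117/4, 435/4, 135/4]
after L2 α=0: [117/4, 435/4, 135/4]
after L3 α=1/2: [313/8, 739/8, 255/8]
= [39, 92, 32]

query (1,1) [L1,L2,L3,L4,L5,L6] — begin 0,0,0
L1 α=1/4: [155/4, 255/4, 229/4]
L2 α=1: [55, 193, 133]
L3 α=1/2: [287/2, 395/2, 167]
L4 α=1/2: [653/4, 881/4, 255/2]
L5 α=5/6: [471/8, 4621/24, 445/4]
L6 α=1/3: [763/12, 6169/36, 763/6]
= [64, 171, 127]

(2,0) stack=L1,L2,L3,L4,L5,L6; from [0,0,0]:
+L1 (α=1/6) → [41/6, 100/3, 11/2]
+L2 (α=7/8) → [4661/48, 4657/24, 3511/16]
+L3 (α=1/2) → [16277/96, 8737/48, 4087/32]
+L4 (α=1/5) → [16997/120, 10129/60, 5463/40]
+L5 (α=1/2) → [37517/240, 12829/120, 11343/80]
+L6 (α=2/3) → [52397/720, 34669/360, 51823/240]
= [73, 96, 216]


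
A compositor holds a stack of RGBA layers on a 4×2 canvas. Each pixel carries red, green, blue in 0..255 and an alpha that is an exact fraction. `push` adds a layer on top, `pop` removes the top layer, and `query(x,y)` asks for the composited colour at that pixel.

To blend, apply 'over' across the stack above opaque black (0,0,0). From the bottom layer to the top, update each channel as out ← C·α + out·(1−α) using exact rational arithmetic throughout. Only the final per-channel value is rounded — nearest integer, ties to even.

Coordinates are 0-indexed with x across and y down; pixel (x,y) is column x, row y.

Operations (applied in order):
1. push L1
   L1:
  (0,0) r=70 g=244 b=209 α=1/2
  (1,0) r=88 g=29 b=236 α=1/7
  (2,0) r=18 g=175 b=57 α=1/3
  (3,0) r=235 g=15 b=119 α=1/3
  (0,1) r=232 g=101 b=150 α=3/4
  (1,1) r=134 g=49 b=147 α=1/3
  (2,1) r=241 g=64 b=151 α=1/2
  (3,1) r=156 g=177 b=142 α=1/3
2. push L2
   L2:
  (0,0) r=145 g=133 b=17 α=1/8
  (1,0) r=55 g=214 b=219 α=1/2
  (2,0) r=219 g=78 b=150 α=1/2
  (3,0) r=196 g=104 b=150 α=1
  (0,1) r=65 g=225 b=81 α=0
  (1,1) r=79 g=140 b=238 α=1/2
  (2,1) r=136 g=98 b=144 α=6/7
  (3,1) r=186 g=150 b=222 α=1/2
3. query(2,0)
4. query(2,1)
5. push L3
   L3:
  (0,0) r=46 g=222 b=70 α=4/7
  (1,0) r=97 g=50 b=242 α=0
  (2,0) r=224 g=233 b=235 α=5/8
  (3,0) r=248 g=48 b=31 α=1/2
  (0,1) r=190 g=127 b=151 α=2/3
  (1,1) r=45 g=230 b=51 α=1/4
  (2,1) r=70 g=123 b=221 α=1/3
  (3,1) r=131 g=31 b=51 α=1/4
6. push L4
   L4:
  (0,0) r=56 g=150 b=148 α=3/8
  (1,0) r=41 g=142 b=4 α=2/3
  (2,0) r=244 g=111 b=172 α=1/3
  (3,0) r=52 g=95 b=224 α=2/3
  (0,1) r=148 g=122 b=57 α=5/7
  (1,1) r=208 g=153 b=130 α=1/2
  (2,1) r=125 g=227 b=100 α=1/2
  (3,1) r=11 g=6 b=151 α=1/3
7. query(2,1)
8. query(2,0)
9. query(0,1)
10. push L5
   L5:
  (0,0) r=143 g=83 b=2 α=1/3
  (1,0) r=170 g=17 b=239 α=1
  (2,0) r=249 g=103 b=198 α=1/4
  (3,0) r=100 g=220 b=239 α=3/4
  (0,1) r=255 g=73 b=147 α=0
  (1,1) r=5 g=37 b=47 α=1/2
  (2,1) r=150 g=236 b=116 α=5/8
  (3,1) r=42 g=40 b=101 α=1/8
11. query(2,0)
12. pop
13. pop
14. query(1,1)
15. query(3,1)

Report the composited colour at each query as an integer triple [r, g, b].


(2,0) stack=L1,L2; from [0,0,0]:
after L1 α=1/3: [6, 175/3, 19]
after L2 α=1/2: [225/2, 409/6, 169/2]
rounded: [112, 68, 84]

at x=2,y=1 over L1,L2:
+L1 (α=1/2) → [241/2, 32, 151/2]
+L2 (α=6/7) → [1873/14, 620/7, 1879/14]
= [134, 89, 134]

query (2,1) [L1,L2,L3,L4] — begin 0,0,0
+L1 (α=1/2) → [241/2, 32, 151/2]
+L2 (α=6/7) → [1873/14, 620/7, 1879/14]
+L3 (α=1/3) → [2363/21, 2101/21, 1142/7]
+L4 (α=1/2) → [2494/21, 3434/21, 921/7]
→ [119, 164, 132]

at x=2,y=0 over L1,L2,L3,L4:
+L1 (α=1/3) → [6, 175/3, 19]
+L2 (α=1/2) → [225/2, 409/6, 169/2]
+L3 (α=5/8) → [2915/16, 2739/16, 2857/16]
+L4 (α=1/3) → [4867/24, 1209/8, 1411/8]
→ [203, 151, 176]

at x=0,y=1 over L1,L2,L3,L4:
after L1 α=3/4: [174, 303/4, 225/2]
after L2 α=0: [174, 303/4, 225/2]
after L3 α=2/3: [554/3, 1319/12, 829/6]
after L4 α=5/7: [3328/21, 4979/42, 1684/21]
rounded: [158, 119, 80]

(2,0) stack=L1,L2,L3,L4,L5; from [0,0,0]:
L1 α=1/3: [6, 175/3, 19]
L2 α=1/2: [225/2, 409/6, 169/2]
L3 α=5/8: [2915/16, 2739/16, 2857/16]
L4 α=1/3: [4867/24, 1209/8, 1411/8]
L5 α=1/4: [6859/32, 4451/32, 5817/32]
= [214, 139, 182]

at x=1,y=1 over L1,L2,L3:
L1 α=1/3: [134/3, 49/3, 49]
L2 α=1/2: [371/6, 469/6, 287/2]
L3 α=1/4: [461/8, 929/8, 963/8]
→ [58, 116, 120]

query (3,1) [L1,L2,L3] — begin 0,0,0
+L1 (α=1/3) → [52, 59, 142/3]
+L2 (α=1/2) → [119, 209/2, 404/3]
+L3 (α=1/4) → [122, 689/8, 455/4]
= [122, 86, 114]


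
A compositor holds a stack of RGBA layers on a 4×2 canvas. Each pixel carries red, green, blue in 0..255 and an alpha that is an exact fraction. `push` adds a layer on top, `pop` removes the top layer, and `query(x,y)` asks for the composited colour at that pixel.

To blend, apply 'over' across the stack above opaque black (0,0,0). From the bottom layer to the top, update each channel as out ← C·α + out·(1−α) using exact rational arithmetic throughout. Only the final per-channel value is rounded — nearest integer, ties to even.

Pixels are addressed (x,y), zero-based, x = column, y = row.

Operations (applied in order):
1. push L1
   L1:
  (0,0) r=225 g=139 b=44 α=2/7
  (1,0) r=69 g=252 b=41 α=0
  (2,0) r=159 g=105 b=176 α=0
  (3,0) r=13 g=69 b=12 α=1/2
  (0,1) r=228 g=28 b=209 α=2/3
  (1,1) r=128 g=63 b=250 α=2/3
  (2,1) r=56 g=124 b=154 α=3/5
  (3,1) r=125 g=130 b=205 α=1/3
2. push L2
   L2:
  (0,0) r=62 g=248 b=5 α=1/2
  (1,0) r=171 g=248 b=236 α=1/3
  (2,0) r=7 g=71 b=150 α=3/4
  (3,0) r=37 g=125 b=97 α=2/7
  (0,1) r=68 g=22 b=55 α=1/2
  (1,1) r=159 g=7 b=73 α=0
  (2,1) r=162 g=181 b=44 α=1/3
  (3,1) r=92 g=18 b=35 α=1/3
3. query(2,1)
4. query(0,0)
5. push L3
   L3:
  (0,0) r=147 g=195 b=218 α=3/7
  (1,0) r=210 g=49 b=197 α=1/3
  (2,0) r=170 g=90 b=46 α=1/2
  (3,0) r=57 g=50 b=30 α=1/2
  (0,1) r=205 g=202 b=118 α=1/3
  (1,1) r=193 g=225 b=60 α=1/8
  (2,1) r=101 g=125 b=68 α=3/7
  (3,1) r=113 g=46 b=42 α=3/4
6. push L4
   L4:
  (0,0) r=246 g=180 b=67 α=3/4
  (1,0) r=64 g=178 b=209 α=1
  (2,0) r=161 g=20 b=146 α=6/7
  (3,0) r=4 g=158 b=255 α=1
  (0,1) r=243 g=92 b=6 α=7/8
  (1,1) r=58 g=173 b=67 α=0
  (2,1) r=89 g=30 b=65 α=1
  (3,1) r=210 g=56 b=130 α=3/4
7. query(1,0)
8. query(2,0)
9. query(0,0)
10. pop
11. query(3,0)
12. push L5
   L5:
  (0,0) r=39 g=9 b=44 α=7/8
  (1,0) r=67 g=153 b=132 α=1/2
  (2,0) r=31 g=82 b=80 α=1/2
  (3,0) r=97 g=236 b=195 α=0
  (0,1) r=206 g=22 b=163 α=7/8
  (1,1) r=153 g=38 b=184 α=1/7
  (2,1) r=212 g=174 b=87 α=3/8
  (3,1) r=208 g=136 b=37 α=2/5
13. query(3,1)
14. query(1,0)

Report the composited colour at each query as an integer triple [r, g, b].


(2,1) stack=L1,L2; from [0,0,0]:
+L1 (α=3/5) → [168/5, 372/5, 462/5]
+L2 (α=1/3) → [382/5, 1649/15, 1144/15]
= [76, 110, 76]

(0,0) stack=L1,L2; from [0,0,0]:
L1 α=2/7: [450/7, 278/7, 88/7]
L2 α=1/2: [442/7, 1007/7, 123/14]
= [63, 144, 9]

(1,0) stack=L1,L2,L3,L4; from [0,0,0]:
+L1 (α=0) → [0, 0, 0]
+L2 (α=1/3) → [57, 248/3, 236/3]
+L3 (α=1/3) → [108, 643/9, 1063/9]
+L4 (α=1) → [64, 178, 209]
= [64, 178, 209]

(2,0) stack=L1,L2,L3,L4; from [0,0,0]:
L1 α=0: [0, 0, 0]
L2 α=3/4: [21/4, 213/4, 225/2]
L3 α=1/2: [701/8, 573/8, 317/4]
L4 α=6/7: [8429/56, 219/8, 3821/28]
rounded: [151, 27, 136]

query (0,0) [L1,L2,L3,L4] — begin 0,0,0
after L1 α=2/7: [450/7, 278/7, 88/7]
after L2 α=1/2: [442/7, 1007/7, 123/14]
after L3 α=3/7: [4855/49, 8123/49, 4824/49]
after L4 α=3/4: [41017/196, 34583/196, 14673/196]
→ [209, 176, 75]

at x=3,y=0 over L1,L2,L3:
+L1 (α=1/2) → [13/2, 69/2, 6]
+L2 (α=2/7) → [213/14, 845/14, 32]
+L3 (α=1/2) → [1011/28, 1545/28, 31]
→ [36, 55, 31]

at x=3,y=1 over L1,L2,L3,L5:
L1 α=1/3: [125/3, 130/3, 205/3]
L2 α=1/3: [526/9, 314/9, 515/9]
L3 α=3/4: [3577/36, 389/9, 1649/36]
L5 α=2/5: [8569/60, 241/3, 2537/60]
= [143, 80, 42]

(1,0) stack=L1,L2,L3,L5; from [0,0,0]:
after L1 α=0: [0, 0, 0]
after L2 α=1/3: [57, 248/3, 236/3]
after L3 α=1/3: [108, 643/9, 1063/9]
after L5 α=1/2: [175/2, 1010/9, 2251/18]
= [88, 112, 125]


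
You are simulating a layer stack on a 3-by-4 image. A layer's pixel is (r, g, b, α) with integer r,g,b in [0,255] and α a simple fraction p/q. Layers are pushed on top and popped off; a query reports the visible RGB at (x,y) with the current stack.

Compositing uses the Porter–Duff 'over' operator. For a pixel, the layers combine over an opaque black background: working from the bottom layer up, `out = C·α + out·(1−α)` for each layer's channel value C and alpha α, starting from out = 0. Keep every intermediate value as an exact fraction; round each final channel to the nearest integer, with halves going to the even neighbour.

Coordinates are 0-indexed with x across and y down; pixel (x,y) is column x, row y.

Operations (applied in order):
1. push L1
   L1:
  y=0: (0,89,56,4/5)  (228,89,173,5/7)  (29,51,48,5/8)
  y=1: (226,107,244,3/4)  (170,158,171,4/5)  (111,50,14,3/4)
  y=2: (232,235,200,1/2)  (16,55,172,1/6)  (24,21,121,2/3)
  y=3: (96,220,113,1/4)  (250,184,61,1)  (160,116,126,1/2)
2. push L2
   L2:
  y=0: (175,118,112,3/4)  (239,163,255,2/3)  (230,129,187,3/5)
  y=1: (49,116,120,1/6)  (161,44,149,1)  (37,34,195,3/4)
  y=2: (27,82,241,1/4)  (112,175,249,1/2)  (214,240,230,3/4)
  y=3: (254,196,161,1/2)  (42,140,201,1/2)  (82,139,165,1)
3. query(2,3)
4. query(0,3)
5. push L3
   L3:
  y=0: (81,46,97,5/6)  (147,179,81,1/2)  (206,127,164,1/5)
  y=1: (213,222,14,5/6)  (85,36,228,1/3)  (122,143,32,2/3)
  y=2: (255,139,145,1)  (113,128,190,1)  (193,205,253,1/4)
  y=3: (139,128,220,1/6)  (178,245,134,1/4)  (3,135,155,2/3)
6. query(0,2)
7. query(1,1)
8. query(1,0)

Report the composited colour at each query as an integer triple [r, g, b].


query (2,3) [L1,L2] — begin 0,0,0
after L1 α=1/2: [80, 58, 63]
after L2 α=1: [82, 139, 165]
rounded: [82, 139, 165]

(0,3) stack=L1,L2; from [0,0,0]:
after L1 α=1/4: [24, 55, 113/4]
after L2 α=1/2: [139, 251/2, 757/8]
= [139, 126, 95]

at x=0,y=2 over L1,L2,L3:
after L1 α=1/2: [116, 235/2, 100]
after L2 α=1/4: [375/4, 869/8, 541/4]
after L3 α=1: [255, 139, 145]
→ [255, 139, 145]

query (1,1) [L1,L2,L3] — begin 0,0,0
L1 α=4/5: [136, 632/5, 684/5]
L2 α=1: [161, 44, 149]
L3 α=1/3: [407/3, 124/3, 526/3]
rounded: [136, 41, 175]

at x=1,y=0 over L1,L2,L3:
L1 α=5/7: [1140/7, 445/7, 865/7]
L2 α=2/3: [4486/21, 909/7, 4435/21]
L3 α=1/2: [7573/42, 1081/7, 3068/21]
rounded: [180, 154, 146]


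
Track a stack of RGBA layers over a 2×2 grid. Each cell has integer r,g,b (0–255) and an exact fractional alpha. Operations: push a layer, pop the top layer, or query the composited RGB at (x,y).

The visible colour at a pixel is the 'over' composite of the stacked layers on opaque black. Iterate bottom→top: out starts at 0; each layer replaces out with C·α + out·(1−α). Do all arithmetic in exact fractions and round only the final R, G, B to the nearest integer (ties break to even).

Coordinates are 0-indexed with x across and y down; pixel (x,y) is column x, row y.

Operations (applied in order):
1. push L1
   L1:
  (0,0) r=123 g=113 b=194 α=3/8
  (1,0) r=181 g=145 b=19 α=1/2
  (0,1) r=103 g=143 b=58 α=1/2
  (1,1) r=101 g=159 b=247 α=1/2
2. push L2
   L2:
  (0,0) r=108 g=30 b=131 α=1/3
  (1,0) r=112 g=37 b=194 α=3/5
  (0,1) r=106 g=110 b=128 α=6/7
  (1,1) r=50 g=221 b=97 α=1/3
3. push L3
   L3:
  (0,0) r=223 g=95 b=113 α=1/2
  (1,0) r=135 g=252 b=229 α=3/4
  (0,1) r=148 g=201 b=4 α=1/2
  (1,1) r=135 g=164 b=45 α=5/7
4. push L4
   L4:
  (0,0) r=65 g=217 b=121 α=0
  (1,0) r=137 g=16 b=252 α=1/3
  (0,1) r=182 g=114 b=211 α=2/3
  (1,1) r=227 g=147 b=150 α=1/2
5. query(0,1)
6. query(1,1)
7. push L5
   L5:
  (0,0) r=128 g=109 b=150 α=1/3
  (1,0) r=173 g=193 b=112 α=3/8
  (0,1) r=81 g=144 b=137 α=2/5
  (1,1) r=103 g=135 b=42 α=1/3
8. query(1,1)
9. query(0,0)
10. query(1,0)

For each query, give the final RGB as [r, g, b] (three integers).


(0,1) stack=L1,L2,L3,L4; from [0,0,0]:
L1 α=1/2: [103/2, 143/2, 29]
L2 α=6/7: [1375/14, 209/2, 797/7]
L3 α=1/2: [3447/28, 611/4, 825/14]
L4 α=2/3: [13639/84, 1523/12, 6733/42]
→ [162, 127, 160]

at x=1,y=1 over L1,L2,L3,L4:
+L1 (α=1/2) → [101/2, 159/2, 247/2]
+L2 (α=1/3) → [151/3, 380/3, 344/3]
+L3 (α=5/7) → [2327/21, 460/3, 1363/21]
+L4 (α=1/2) → [3547/21, 901/6, 4513/42]
= [169, 150, 107]

query (1,1) [L1,L2,L3,L4,L5] — begin 0,0,0
+L1 (α=1/2) → [101/2, 159/2, 247/2]
+L2 (α=1/3) → [151/3, 380/3, 344/3]
+L3 (α=5/7) → [2327/21, 460/3, 1363/21]
+L4 (α=1/2) → [3547/21, 901/6, 4513/42]
+L5 (α=1/3) → [9257/63, 1306/9, 5395/63]
→ [147, 145, 86]

(0,0) stack=L1,L2,L3,L4,L5; from [0,0,0]:
after L1 α=3/8: [369/8, 339/8, 291/4]
after L2 α=1/3: [267/4, 153/4, 553/6]
after L3 α=1/2: [1159/8, 533/8, 1231/12]
after L4 α=0: [1159/8, 533/8, 1231/12]
after L5 α=1/3: [557/4, 323/4, 2131/18]
→ [139, 81, 118]

query (1,0) [L1,L2,L3,L4,L5] — begin 0,0,0
after L1 α=1/2: [181/2, 145/2, 19/2]
after L2 α=3/5: [517/5, 256/5, 601/5]
after L3 α=3/4: [1271/10, 1009/5, 1009/5]
after L4 α=1/3: [652/5, 2098/15, 3278/15]
after L5 α=3/8: [1171/8, 3835/24, 2143/12]
→ [146, 160, 179]


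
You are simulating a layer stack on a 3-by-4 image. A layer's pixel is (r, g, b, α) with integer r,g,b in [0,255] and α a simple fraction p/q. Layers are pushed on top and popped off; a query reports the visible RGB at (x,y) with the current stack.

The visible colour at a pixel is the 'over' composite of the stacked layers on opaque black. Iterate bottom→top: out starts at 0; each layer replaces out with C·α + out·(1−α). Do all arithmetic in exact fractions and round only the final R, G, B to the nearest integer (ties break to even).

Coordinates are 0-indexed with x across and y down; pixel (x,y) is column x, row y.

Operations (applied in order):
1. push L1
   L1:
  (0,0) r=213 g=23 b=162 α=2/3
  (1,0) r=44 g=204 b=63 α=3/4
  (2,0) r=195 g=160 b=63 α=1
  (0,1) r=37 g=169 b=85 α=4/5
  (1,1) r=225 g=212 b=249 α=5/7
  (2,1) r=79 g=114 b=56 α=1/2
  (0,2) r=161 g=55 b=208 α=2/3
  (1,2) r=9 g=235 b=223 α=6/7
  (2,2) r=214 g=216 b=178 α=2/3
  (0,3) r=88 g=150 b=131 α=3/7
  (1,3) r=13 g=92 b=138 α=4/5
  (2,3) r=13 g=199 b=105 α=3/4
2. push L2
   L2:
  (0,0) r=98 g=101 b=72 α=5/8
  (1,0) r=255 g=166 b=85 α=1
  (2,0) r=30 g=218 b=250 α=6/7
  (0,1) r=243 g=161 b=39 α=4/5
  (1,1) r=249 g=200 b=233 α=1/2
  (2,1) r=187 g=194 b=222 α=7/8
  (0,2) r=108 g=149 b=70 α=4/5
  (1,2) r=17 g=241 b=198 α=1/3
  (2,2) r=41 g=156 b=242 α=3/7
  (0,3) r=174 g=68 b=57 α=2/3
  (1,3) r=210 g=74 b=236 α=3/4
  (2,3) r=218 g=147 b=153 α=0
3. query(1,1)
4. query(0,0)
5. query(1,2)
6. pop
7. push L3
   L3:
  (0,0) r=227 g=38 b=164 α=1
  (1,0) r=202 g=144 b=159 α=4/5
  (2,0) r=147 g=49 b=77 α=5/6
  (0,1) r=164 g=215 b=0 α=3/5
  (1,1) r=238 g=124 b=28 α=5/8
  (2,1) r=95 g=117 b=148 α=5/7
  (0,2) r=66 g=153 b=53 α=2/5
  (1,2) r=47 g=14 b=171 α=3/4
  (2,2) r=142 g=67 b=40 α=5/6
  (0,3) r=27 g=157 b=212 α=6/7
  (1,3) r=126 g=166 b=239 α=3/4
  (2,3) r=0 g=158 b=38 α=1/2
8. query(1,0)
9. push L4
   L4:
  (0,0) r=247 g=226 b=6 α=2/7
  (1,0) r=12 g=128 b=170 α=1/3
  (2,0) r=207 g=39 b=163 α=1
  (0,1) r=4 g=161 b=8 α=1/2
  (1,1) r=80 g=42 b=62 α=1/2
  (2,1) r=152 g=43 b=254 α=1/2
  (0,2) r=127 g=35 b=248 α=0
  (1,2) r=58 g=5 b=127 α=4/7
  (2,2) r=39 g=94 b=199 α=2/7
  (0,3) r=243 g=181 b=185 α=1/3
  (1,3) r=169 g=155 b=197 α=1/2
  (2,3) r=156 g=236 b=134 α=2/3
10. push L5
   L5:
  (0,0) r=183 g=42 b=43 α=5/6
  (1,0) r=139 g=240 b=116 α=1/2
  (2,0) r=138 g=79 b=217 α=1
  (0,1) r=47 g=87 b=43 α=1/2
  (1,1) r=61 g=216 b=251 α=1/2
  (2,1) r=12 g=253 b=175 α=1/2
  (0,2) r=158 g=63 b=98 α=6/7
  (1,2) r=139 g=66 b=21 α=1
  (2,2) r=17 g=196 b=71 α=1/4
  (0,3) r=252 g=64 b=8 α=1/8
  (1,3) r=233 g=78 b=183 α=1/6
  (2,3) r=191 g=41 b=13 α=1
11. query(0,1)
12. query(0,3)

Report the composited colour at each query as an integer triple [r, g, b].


at x=1,y=1 over L1,L2:
after L1 α=5/7: [1125/7, 1060/7, 1245/7]
after L2 α=1/2: [1434/7, 1230/7, 1438/7]
= [205, 176, 205]

(0,0) stack=L1,L2; from [0,0,0]:
L1 α=2/3: [142, 46/3, 108]
L2 α=5/8: [229/2, 551/8, 171/2]
= [114, 69, 86]

(1,2) stack=L1,L2; from [0,0,0]:
after L1 α=6/7: [54/7, 1410/7, 1338/7]
after L2 α=1/3: [227/21, 4507/21, 1354/7]
= [11, 215, 193]

at x=1,y=0 over L1,L3:
+L1 (α=3/4) → [33, 153, 189/4]
+L3 (α=4/5) → [841/5, 729/5, 2733/20]
→ [168, 146, 137]

query (0,1) [L1,L3,L4,L5] — begin 0,0,0
L1 α=4/5: [148/5, 676/5, 68]
L3 α=3/5: [2756/25, 4577/25, 136/5]
L4 α=1/2: [1428/25, 4301/25, 88/5]
L5 α=1/2: [2603/50, 3238/25, 303/10]
= [52, 130, 30]

query (0,3) [L1,L3,L4,L5] — begin 0,0,0
after L1 α=3/7: [264/7, 450/7, 393/7]
after L3 α=6/7: [1398/49, 7044/49, 9297/49]
after L4 α=1/3: [4901/49, 22957/147, 27659/147]
after L5 α=1/8: [6665/56, 24301/168, 27827/168]
→ [119, 145, 166]
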